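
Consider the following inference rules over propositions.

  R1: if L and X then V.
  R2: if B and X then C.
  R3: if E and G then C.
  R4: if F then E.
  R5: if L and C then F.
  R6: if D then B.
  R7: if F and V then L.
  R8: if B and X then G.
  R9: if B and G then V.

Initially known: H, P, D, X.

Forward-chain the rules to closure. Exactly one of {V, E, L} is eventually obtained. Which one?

D holds, so B follows (R6).
B and X hold, so G follows (R8).
From B and G, R9 gives V.
E would need F (R4), but F is never established. L would need F and V (R7), but F is never established.

V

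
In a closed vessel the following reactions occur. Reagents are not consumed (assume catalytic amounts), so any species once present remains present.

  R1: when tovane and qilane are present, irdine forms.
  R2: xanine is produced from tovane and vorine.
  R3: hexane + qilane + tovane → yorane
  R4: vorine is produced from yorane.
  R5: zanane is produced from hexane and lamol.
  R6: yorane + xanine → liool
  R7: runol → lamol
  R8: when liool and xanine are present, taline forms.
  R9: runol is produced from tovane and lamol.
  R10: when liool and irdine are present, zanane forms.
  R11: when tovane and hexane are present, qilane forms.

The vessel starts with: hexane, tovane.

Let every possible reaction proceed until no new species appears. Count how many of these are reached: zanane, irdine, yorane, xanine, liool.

tovane and hexane present → qilane forms (R11).
hexane, qilane, and tovane present → yorane forms (R3).
tovane and qilane present → irdine forms (R1).
yorane present → vorine forms (R4).
tovane and vorine present → xanine forms (R2).
yorane and xanine present → liool forms (R6).
liool and irdine present → zanane forms (R10).
zanane: reached.
irdine: reached.
yorane: reached.
xanine: reached.
liool: reached.
All 5 are reached.

5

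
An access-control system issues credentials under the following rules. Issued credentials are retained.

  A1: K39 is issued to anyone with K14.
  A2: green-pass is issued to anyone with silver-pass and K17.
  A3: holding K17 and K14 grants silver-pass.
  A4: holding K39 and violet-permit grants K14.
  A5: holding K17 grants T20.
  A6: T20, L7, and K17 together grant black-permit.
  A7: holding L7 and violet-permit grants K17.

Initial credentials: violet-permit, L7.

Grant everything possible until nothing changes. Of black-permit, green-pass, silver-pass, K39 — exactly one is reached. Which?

Holding L7 and violet-permit grants K17 (A7).
Holding K17 grants T20 (A5).
Holding T20, L7, and K17 grants black-permit (A6).
silver-pass would need K17 and K14 (A3), but K14 is never granted. K39 would need K14 (A1), but K14 is never granted. green-pass would need silver-pass and K17 (A2), but silver-pass is never granted.

black-permit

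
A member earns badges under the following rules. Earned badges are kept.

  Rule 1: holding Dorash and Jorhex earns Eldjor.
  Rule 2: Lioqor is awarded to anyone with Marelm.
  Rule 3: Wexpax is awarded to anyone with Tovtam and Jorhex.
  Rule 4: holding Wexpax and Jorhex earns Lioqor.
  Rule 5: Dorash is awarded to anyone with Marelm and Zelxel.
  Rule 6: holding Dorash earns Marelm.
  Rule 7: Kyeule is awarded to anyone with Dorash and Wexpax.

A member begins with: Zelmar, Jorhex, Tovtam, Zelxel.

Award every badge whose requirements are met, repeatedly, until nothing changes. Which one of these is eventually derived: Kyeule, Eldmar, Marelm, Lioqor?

With Tovtam and Jorhex, Wexpax is earned (Rule 3).
With Wexpax and Jorhex, Lioqor is earned (Rule 4).
No rule produces Eldmar, and it is not given. Kyeule would need Dorash and Wexpax (Rule 7), but Dorash is never earned. Marelm would need Dorash (Rule 6), but Dorash is never earned.

Lioqor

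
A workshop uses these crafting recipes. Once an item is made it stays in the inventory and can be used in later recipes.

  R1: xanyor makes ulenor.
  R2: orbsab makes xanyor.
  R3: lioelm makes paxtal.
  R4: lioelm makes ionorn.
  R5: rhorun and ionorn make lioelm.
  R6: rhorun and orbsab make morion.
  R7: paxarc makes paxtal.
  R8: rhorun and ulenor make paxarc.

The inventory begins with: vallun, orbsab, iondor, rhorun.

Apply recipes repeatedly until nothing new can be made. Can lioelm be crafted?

No

lioelm would need rhorun and ionorn (R5), but ionorn is never obtained.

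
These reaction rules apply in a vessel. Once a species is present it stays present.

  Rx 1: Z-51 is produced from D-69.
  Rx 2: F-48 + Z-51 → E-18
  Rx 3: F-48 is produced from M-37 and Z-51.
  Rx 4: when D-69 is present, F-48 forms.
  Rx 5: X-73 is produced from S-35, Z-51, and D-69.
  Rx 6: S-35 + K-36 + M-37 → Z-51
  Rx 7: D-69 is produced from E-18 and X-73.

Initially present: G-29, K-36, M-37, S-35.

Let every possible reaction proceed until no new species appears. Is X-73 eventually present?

X-73 would need S-35, Z-51, and D-69 (Rx 5), but D-69 never forms.

No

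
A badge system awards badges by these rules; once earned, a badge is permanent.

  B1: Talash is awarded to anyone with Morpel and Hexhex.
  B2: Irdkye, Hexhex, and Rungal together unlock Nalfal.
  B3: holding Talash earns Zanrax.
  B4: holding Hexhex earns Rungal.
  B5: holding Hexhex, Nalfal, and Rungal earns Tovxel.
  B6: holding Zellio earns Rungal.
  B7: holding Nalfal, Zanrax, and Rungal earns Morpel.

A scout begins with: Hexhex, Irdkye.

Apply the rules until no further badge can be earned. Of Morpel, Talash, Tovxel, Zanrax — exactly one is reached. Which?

Tovxel

With Hexhex, Rungal is earned (B4).
With Irdkye, Hexhex, and Rungal, Nalfal is earned (B2).
With Hexhex, Nalfal, and Rungal, Tovxel is earned (B5).
Morpel would need Nalfal, Zanrax, and Rungal (B7), but Zanrax is never earned. Zanrax would need Talash (B3), but Talash is never earned. Talash would need Morpel and Hexhex (B1), but Morpel is never earned.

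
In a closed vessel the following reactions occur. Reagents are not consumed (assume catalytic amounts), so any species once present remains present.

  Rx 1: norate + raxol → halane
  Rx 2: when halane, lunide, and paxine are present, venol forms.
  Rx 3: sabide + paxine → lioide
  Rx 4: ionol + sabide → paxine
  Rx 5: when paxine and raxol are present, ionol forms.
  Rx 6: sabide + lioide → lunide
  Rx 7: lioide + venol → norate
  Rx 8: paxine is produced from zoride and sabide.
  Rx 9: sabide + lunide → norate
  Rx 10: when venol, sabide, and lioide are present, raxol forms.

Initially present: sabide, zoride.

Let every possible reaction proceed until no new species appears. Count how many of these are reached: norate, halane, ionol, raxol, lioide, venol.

2

zoride and sabide present → paxine forms (Rx 8).
sabide and paxine present → lioide forms (Rx 3).
sabide and lioide present → lunide forms (Rx 6).
sabide and lunide present → norate forms (Rx 9).
norate: reached.
halane would need norate and raxol (Rx 1), but raxol never forms.
ionol would need paxine and raxol (Rx 5), but raxol never forms.
raxol would need venol, sabide, and lioide (Rx 10), but venol never forms.
lioide: reached.
venol would need halane, lunide, and paxine (Rx 2), but halane never forms.
Reached: norate and lioide — 2 of the 6.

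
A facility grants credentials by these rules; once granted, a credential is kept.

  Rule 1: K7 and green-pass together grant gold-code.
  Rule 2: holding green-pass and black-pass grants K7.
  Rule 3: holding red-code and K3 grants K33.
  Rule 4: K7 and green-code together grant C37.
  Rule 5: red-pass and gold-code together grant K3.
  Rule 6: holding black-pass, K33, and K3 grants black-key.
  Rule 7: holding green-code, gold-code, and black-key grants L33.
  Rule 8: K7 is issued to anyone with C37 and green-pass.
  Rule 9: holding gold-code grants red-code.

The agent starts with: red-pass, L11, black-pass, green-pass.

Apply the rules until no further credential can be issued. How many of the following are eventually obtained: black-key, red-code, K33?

3

Holding green-pass and black-pass grants K7 (Rule 2).
Holding K7 and green-pass grants gold-code (Rule 1).
Holding red-pass and gold-code grants K3 (Rule 5).
Holding gold-code grants red-code (Rule 9).
Holding red-code and K3 grants K33 (Rule 3).
Holding black-pass, K33, and K3 grants black-key (Rule 6).
black-key: reached.
red-code: reached.
K33: reached.
All 3 are reached.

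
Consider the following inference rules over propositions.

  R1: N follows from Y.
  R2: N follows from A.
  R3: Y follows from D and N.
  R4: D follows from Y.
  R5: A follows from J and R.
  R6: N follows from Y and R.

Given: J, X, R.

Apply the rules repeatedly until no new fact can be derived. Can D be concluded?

D would need Y (R4), but Y is never established.

No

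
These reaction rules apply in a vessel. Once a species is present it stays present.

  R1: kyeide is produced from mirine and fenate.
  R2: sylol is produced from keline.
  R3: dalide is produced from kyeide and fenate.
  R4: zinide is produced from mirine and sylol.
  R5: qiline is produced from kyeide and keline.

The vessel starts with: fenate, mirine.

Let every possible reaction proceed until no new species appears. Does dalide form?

mirine and fenate present → kyeide forms (R1).
kyeide and fenate present → dalide forms (R3).

Yes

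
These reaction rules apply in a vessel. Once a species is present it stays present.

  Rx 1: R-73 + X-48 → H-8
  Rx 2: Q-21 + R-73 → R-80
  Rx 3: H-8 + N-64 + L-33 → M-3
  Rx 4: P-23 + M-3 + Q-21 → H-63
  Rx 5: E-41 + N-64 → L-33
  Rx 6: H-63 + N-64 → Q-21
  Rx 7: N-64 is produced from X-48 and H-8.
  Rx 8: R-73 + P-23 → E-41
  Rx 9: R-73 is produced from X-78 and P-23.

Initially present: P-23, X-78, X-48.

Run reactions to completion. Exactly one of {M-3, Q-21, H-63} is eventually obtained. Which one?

X-78 and P-23 present → R-73 forms (Rx 9).
R-73 and P-23 present → E-41 forms (Rx 8).
R-73 and X-48 present → H-8 forms (Rx 1).
X-48 and H-8 present → N-64 forms (Rx 7).
E-41 and N-64 present → L-33 forms (Rx 5).
H-8, N-64, and L-33 present → M-3 forms (Rx 3).
Q-21 would need H-63 and N-64 (Rx 6), but H-63 never forms. H-63 would need P-23, M-3, and Q-21 (Rx 4), but Q-21 never forms.

M-3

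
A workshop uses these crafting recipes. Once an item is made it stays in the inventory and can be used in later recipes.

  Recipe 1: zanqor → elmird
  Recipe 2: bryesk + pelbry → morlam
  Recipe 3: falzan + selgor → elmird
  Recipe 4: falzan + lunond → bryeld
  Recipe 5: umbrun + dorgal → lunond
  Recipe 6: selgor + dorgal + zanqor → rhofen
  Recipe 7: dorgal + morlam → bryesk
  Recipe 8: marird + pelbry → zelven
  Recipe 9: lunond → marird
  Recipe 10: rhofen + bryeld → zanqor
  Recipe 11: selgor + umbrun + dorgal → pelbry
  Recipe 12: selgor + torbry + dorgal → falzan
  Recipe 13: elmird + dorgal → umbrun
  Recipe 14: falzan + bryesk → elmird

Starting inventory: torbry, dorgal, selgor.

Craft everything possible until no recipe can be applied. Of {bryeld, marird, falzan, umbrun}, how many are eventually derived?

4

Using Recipe 12, selgor, torbry, and dorgal make falzan.
falzan + selgor → elmird (Recipe 3).
elmird + dorgal → umbrun (Recipe 13).
Using Recipe 5, umbrun and dorgal make lunond.
lunond → marird (Recipe 9).
falzan + lunond → bryeld (Recipe 4).
bryeld: reached.
marird: reached.
falzan: reached.
umbrun: reached.
All 4 are reached.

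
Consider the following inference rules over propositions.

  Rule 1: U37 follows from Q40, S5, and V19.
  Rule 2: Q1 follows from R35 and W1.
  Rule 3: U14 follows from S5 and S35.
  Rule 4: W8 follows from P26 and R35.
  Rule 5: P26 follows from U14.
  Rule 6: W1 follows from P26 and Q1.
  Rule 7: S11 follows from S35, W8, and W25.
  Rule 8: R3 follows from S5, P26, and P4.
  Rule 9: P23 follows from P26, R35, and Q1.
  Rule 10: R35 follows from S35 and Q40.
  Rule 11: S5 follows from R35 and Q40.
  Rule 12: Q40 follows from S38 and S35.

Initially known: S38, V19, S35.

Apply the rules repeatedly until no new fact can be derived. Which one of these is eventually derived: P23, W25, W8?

S38 and S35 hold, so Q40 follows (Rule 12).
From S35 and Q40, Rule 10 gives R35.
From R35 and Q40, Rule 11 gives S5.
From S5 and S35, Rule 3 gives U14.
U14 holds, so P26 follows (Rule 5).
P26 and R35 hold, so W8 follows (Rule 4).
P23 would need P26, R35, and Q1 (Rule 9), but Q1 is never established. No rule produces W25, and it is not given.

W8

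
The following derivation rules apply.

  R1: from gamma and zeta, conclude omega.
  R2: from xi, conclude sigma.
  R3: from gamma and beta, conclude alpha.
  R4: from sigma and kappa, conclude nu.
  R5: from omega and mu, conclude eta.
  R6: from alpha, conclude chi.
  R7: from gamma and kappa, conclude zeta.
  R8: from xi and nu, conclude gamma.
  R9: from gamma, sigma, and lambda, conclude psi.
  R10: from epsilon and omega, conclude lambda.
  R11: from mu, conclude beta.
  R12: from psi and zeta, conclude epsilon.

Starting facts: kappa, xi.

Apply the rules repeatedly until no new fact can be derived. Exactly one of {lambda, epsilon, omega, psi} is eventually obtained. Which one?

xi holds, so sigma follows (R2).
sigma and kappa hold, so nu follows (R4).
xi and nu hold, so gamma follows (R8).
From gamma and kappa, R7 gives zeta.
gamma and zeta hold, so omega follows (R1).
epsilon would need psi and zeta (R12), but psi is never established. psi would need gamma, sigma, and lambda (R9), but lambda is never established. lambda would need epsilon and omega (R10), but epsilon is never established.

omega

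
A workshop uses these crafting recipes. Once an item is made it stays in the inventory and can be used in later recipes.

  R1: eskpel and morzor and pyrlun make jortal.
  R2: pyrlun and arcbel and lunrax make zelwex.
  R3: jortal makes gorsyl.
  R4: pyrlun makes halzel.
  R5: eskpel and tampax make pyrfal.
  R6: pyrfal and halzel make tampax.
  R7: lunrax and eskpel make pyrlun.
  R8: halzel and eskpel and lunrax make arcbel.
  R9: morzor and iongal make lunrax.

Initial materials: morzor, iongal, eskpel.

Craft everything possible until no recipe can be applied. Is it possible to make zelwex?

morzor and iongal → lunrax (R9).
lunrax and eskpel → pyrlun (R7).
pyrlun → halzel (R4).
Using R8, halzel, eskpel, and lunrax make arcbel.
pyrlun and arcbel and lunrax → zelwex (R2).

Yes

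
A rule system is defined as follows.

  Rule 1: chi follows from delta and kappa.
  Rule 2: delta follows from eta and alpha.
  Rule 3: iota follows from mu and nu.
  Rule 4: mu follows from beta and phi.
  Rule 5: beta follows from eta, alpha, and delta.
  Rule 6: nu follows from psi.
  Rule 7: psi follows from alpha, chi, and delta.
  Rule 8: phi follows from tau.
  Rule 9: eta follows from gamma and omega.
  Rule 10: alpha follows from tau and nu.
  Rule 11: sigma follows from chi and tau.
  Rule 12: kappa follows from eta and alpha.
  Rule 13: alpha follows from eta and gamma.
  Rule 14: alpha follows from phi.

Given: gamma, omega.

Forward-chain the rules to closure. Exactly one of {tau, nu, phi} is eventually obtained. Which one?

nu

gamma and omega hold, so eta follows (Rule 9).
eta and gamma hold, so alpha follows (Rule 13).
From eta and alpha, Rule 12 gives kappa.
eta and alpha hold, so delta follows (Rule 2).
From delta and kappa, Rule 1 gives chi.
alpha, chi, and delta hold, so psi follows (Rule 7).
From psi, Rule 6 gives nu.
phi would need tau (Rule 8), but tau is never established. No rule produces tau, and it is not given.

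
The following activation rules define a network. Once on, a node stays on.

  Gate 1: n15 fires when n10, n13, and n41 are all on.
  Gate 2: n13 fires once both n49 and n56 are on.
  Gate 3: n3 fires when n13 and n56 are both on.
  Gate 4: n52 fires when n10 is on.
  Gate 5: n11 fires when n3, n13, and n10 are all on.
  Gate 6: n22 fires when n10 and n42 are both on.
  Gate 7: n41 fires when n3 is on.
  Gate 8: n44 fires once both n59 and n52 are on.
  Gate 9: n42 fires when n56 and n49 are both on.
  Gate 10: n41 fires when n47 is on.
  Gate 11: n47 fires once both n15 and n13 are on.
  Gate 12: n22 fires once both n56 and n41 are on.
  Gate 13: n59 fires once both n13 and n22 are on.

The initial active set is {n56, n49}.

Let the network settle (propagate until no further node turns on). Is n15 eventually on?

No

n15 would need n10, n13, and n41 (Gate 1), but n10 never turns on.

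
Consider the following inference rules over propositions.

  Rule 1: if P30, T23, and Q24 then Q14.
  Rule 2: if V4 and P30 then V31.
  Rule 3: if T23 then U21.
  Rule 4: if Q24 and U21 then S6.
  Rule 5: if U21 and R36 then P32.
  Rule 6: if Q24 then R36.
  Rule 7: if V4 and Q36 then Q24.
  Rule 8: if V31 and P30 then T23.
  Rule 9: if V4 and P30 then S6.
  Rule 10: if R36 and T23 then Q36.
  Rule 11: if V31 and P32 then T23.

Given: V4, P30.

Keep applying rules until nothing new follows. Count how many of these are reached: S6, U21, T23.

V4 and P30 hold, so S6 follows (Rule 9).
V4 and P30 hold, so V31 follows (Rule 2).
From V31 and P30, Rule 8 gives T23.
T23 holds, so U21 follows (Rule 3).
S6: reached.
U21: reached.
T23: reached.
All 3 are reached.

3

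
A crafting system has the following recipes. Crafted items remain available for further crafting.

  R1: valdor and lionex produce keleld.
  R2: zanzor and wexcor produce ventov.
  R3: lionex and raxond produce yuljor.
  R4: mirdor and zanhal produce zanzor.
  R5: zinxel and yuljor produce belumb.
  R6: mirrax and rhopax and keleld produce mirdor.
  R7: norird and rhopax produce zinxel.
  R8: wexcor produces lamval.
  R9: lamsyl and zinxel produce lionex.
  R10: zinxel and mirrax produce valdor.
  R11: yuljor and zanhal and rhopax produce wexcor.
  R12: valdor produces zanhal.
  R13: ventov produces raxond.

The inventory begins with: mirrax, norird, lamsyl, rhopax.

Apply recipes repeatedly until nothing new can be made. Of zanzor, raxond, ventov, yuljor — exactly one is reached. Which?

zanzor

norird and rhopax → zinxel (R7).
Using R10, zinxel and mirrax make valdor.
Using R9, lamsyl and zinxel make lionex.
Using R1, valdor and lionex make keleld.
Using R12, valdor makes zanhal.
Using R6, mirrax, rhopax, and keleld make mirdor.
mirdor and zanhal → zanzor (R4).
ventov would need zanzor and wexcor (R2), but wexcor is never obtained. yuljor would need lionex and raxond (R3), but raxond is never obtained. raxond would need ventov (R13), but ventov is never obtained.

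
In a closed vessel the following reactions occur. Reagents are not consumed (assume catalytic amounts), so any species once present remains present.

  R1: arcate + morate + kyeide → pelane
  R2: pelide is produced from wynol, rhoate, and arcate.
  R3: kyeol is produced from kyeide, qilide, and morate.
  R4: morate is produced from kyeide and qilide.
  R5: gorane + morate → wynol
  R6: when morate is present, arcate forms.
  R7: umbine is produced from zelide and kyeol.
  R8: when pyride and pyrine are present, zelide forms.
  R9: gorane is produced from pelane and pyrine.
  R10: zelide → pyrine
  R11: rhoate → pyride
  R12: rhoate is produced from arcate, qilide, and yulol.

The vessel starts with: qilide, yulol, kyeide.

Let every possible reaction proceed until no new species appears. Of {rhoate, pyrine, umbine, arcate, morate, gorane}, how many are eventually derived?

3

kyeide and qilide present → morate forms (R4).
morate present → arcate forms (R6).
arcate, qilide, and yulol present → rhoate forms (R12).
rhoate: reached.
pyrine would need zelide (R10), but zelide never forms.
umbine would need zelide and kyeol (R7), but zelide never forms.
arcate: reached.
morate: reached.
gorane would need pelane and pyrine (R9), but pyrine never forms.
Reached: rhoate, arcate, and morate — 3 of the 6.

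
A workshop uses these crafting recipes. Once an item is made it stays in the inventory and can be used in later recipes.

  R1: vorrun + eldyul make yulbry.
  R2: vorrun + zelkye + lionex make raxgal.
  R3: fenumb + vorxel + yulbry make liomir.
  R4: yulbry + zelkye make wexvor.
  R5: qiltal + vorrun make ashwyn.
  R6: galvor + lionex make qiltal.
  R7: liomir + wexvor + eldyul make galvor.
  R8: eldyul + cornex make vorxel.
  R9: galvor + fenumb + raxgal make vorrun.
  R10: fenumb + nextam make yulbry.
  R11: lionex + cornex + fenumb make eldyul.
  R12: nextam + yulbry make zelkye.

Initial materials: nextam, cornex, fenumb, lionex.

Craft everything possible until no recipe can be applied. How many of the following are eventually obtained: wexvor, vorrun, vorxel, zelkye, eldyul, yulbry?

lionex + cornex + fenumb → eldyul (R11).
Using R10, fenumb and nextam make yulbry.
Using R8, eldyul and cornex make vorxel.
nextam + yulbry → zelkye (R12).
yulbry + zelkye → wexvor (R4).
wexvor: reached.
vorrun would need galvor, fenumb, and raxgal (R9), but raxgal is never obtained.
vorxel: reached.
zelkye: reached.
eldyul: reached.
yulbry: reached.
Reached: wexvor, vorxel, zelkye, eldyul, and yulbry — 5 of the 6.

5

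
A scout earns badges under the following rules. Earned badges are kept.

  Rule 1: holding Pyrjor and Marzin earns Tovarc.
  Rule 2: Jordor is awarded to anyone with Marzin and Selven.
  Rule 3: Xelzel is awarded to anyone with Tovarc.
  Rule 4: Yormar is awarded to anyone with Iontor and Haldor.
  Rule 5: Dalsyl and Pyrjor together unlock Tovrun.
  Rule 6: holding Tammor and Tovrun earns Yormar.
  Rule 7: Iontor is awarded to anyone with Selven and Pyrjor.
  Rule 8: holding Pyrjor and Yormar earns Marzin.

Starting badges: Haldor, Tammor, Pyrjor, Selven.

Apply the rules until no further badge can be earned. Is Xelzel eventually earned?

Yes

With Selven and Pyrjor, Iontor is earned (Rule 7).
With Iontor and Haldor, Yormar is earned (Rule 4).
With Pyrjor and Yormar, Marzin is earned (Rule 8).
With Pyrjor and Marzin, Tovarc is earned (Rule 1).
With Tovarc, Xelzel is earned (Rule 3).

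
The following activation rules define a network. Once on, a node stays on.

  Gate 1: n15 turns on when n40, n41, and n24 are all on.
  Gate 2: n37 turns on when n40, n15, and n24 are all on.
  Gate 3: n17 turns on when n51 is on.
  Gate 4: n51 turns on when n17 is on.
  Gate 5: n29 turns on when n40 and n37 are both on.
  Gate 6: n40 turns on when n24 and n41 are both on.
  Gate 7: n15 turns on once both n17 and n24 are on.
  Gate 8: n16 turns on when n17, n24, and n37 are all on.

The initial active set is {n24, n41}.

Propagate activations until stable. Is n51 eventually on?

n51 would need n17 (Gate 4), but n17 never turns on.

No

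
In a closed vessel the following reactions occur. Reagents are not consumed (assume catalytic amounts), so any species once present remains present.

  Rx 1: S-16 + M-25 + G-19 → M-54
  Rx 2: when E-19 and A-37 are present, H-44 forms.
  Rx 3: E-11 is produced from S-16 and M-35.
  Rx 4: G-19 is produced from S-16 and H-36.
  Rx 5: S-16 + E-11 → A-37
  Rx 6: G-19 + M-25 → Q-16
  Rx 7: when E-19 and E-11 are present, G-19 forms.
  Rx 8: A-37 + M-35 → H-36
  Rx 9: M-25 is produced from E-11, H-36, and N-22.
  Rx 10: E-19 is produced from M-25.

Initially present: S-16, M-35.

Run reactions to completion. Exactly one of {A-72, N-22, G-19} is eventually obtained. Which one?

G-19

S-16 and M-35 present → E-11 forms (Rx 3).
S-16 and E-11 present → A-37 forms (Rx 5).
A-37 and M-35 present → H-36 forms (Rx 8).
S-16 and H-36 present → G-19 forms (Rx 4).
No rule produces N-22, and it is not given. No rule produces A-72, and it is not given.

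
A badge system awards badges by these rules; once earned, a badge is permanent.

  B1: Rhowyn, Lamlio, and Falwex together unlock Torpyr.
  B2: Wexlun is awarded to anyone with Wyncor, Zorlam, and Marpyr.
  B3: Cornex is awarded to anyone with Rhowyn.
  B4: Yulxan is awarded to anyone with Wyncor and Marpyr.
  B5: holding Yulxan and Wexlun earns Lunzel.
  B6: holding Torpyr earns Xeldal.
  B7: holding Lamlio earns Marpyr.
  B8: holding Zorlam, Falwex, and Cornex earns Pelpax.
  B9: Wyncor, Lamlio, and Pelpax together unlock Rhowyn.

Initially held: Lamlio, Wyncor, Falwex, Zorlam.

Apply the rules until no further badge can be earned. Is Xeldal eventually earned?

No

Xeldal would need Torpyr (B6), but Torpyr is never earned.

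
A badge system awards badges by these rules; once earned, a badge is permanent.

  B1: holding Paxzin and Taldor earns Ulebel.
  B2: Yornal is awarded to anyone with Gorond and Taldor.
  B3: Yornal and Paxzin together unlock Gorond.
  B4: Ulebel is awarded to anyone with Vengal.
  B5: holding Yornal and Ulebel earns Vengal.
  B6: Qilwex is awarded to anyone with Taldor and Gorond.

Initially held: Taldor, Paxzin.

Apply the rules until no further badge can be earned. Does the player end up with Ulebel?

With Paxzin and Taldor, Ulebel is earned (B1).

Yes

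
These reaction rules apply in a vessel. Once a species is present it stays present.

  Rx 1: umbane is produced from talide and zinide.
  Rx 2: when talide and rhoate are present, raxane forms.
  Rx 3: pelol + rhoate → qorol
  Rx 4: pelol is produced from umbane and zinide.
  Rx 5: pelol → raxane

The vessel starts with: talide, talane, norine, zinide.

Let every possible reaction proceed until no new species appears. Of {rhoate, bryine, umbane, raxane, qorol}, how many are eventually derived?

2

talide and zinide present → umbane forms (Rx 1).
umbane and zinide present → pelol forms (Rx 4).
pelol present → raxane forms (Rx 5).
No rule produces rhoate, and it is not given.
No rule produces bryine, and it is not given.
umbane: reached.
raxane: reached.
qorol would need pelol and rhoate (Rx 3), but rhoate never forms.
Reached: umbane and raxane — 2 of the 5.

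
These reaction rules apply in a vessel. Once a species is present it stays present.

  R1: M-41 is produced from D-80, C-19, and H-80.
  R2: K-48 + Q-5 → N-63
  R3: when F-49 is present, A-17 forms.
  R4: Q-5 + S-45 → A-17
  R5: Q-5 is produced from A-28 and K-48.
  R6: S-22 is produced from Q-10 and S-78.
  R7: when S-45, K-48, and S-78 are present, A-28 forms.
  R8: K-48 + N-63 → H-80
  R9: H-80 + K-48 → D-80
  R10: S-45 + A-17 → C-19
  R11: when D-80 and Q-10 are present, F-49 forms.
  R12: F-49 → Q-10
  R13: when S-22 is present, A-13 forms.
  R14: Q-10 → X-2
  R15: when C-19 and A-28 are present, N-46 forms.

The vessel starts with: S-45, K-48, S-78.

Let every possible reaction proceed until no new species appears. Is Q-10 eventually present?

Q-10 would need F-49 (R12), but F-49 never forms.

No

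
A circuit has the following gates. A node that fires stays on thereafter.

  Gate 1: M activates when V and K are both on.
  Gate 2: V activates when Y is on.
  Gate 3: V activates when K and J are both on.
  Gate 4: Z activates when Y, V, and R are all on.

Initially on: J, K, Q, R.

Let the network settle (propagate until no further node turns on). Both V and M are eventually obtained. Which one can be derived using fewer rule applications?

V

V: K and J are on, so V activates (Gate 3). [1 rule application]
M: K and J are on, so V activates (Gate 3). V and K are on, so M activates (Gate 1). [2 rule applications]
V needs fewer.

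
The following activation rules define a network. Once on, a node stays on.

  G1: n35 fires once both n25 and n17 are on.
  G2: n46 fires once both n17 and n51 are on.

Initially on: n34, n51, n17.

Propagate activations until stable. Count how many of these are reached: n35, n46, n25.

1

G2: n17 and n51 on → n46 on.
n35 would need n25 and n17 (G1), but n25 never turns on.
n46: reached.
No rule produces n25, and it is not given.
Reached: n46 — 1 of the 3.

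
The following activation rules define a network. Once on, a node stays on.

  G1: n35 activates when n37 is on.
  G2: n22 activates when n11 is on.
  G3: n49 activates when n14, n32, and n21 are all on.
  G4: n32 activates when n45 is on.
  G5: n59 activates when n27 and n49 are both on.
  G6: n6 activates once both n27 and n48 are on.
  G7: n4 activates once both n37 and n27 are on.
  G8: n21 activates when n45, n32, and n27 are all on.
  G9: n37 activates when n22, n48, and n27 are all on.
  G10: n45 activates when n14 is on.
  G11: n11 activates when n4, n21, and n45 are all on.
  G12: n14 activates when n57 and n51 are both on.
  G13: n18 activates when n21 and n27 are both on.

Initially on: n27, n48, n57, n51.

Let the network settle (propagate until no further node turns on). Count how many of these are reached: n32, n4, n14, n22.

2

G12: n57 and n51 on → n14 on.
G10: n14 on → n45 on.
G4: n45 on → n32 on.
n32: reached.
n4 would need n37 and n27 (G7), but n37 never turns on.
n14: reached.
n22 would need n11 (G2), but n11 never turns on.
Reached: n32 and n14 — 2 of the 4.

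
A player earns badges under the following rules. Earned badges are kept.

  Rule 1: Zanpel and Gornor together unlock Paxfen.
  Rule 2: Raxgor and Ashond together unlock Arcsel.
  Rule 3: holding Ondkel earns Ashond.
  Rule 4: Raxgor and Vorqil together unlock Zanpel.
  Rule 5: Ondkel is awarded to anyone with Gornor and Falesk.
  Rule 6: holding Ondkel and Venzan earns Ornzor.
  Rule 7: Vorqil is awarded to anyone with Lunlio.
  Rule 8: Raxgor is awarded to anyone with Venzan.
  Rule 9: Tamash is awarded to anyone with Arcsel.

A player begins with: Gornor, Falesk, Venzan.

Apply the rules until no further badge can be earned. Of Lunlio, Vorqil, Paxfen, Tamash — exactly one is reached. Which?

Tamash

With Gornor and Falesk, Ondkel is earned (Rule 5).
With Venzan, Raxgor is earned (Rule 8).
With Ondkel, Ashond is earned (Rule 3).
With Raxgor and Ashond, Arcsel is earned (Rule 2).
With Arcsel, Tamash is earned (Rule 9).
Paxfen would need Zanpel and Gornor (Rule 1), but Zanpel is never earned. No rule produces Lunlio, and it is not given. Vorqil would need Lunlio (Rule 7), but Lunlio is never earned.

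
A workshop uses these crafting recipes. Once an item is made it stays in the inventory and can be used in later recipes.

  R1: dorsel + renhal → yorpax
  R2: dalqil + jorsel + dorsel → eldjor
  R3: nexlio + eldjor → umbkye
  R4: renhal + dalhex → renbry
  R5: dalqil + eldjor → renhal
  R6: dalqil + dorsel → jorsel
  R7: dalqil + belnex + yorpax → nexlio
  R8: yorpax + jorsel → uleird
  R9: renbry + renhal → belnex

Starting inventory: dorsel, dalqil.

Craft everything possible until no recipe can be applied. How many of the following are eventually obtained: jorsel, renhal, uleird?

dalqil + dorsel → jorsel (R6).
dalqil + jorsel + dorsel → eldjor (R2).
dalqil + eldjor → renhal (R5).
Using R1, dorsel and renhal make yorpax.
Using R8, yorpax and jorsel make uleird.
jorsel: reached.
renhal: reached.
uleird: reached.
All 3 are reached.

3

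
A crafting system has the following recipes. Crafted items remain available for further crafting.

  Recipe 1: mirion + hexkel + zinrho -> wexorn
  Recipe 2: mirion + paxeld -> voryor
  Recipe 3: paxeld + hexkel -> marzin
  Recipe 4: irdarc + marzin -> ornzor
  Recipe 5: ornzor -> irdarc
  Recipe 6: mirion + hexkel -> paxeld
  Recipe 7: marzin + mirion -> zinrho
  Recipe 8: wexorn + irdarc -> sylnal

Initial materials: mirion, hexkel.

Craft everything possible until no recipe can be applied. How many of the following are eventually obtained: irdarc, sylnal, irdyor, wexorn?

1

Using Recipe 6, mirion and hexkel make paxeld.
paxeld + hexkel -> marzin (Recipe 3).
marzin + mirion -> zinrho (Recipe 7).
Using Recipe 1, mirion, hexkel, and zinrho make wexorn.
irdarc would need ornzor (Recipe 5), but ornzor is never obtained.
sylnal would need wexorn and irdarc (Recipe 8), but irdarc is never obtained.
No rule produces irdyor, and it is not given.
wexorn: reached.
Reached: wexorn — 1 of the 4.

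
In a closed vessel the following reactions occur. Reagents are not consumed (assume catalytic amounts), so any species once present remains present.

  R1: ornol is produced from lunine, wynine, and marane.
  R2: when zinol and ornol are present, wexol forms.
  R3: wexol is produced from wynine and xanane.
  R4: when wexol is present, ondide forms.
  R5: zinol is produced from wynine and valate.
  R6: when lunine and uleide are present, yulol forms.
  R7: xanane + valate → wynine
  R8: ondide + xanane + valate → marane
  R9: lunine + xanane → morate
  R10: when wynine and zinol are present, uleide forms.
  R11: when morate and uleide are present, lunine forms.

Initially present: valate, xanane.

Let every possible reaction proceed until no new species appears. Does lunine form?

lunine would need morate and uleide (R11), but morate never forms.

No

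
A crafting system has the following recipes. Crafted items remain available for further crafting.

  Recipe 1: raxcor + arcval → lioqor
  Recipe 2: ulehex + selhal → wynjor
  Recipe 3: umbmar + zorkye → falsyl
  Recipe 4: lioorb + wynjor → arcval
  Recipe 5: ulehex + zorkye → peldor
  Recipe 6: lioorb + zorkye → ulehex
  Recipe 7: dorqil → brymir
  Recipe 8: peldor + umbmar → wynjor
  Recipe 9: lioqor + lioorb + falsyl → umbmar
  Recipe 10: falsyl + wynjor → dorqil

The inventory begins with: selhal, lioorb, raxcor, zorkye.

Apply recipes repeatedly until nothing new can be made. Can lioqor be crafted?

Using Recipe 6, lioorb and zorkye make ulehex.
Using Recipe 2, ulehex and selhal make wynjor.
lioorb + wynjor → arcval (Recipe 4).
Using Recipe 1, raxcor and arcval make lioqor.

Yes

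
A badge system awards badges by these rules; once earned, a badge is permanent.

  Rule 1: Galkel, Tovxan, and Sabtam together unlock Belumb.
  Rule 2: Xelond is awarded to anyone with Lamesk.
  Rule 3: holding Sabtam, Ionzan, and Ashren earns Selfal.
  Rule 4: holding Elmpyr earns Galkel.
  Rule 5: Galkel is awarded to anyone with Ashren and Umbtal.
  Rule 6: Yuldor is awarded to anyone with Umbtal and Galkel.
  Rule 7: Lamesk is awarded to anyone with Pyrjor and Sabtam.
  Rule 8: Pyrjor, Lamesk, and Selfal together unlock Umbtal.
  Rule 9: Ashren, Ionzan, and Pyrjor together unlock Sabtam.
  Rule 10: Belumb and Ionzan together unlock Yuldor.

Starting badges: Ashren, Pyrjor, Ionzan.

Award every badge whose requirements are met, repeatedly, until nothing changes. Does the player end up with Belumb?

No

Belumb would need Galkel, Tovxan, and Sabtam (Rule 1), but Tovxan is never earned.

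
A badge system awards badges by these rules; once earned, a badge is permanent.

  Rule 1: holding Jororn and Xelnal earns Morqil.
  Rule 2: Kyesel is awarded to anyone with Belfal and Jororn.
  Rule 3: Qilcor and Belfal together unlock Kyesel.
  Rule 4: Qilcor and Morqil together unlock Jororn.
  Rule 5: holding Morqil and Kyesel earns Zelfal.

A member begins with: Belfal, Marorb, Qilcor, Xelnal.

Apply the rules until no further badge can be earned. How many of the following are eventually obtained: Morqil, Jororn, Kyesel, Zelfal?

With Qilcor and Belfal, Kyesel is earned (Rule 3).
Morqil would need Jororn and Xelnal (Rule 1), but Jororn is never earned.
Jororn would need Qilcor and Morqil (Rule 4), but Morqil is never earned.
Kyesel: reached.
Zelfal would need Morqil and Kyesel (Rule 5), but Morqil is never earned.
Reached: Kyesel — 1 of the 4.

1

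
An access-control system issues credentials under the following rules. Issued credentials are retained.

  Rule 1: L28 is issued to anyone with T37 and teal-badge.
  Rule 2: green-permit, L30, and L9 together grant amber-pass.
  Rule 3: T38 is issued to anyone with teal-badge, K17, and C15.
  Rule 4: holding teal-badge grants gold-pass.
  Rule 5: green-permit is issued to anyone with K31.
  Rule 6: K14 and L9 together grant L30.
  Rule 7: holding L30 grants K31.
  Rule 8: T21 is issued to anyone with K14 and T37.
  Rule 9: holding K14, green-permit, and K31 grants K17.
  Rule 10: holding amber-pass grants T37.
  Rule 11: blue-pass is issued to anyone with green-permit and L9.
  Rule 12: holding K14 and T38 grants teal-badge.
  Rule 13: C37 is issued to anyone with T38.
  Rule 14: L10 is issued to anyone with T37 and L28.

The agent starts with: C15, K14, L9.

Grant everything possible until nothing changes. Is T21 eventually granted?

Yes

Holding K14 and L9 grants L30 (Rule 6).
Holding L30 grants K31 (Rule 7).
Holding K31 grants green-permit (Rule 5).
Holding green-permit, L30, and L9 grants amber-pass (Rule 2).
Holding amber-pass grants T37 (Rule 10).
Holding K14 and T37 grants T21 (Rule 8).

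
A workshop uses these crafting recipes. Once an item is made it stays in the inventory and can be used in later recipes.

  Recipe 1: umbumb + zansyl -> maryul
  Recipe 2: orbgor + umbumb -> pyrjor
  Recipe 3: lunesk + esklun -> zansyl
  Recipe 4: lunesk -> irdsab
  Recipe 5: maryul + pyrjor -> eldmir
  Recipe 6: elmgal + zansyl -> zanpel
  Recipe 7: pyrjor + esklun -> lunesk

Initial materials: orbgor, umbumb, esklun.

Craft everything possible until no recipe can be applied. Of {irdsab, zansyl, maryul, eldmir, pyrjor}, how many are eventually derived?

orbgor + umbumb -> pyrjor (Recipe 2).
Using Recipe 7, pyrjor and esklun make lunesk.
lunesk + esklun -> zansyl (Recipe 3).
lunesk -> irdsab (Recipe 4).
umbumb + zansyl -> maryul (Recipe 1).
maryul + pyrjor -> eldmir (Recipe 5).
irdsab: reached.
zansyl: reached.
maryul: reached.
eldmir: reached.
pyrjor: reached.
All 5 are reached.

5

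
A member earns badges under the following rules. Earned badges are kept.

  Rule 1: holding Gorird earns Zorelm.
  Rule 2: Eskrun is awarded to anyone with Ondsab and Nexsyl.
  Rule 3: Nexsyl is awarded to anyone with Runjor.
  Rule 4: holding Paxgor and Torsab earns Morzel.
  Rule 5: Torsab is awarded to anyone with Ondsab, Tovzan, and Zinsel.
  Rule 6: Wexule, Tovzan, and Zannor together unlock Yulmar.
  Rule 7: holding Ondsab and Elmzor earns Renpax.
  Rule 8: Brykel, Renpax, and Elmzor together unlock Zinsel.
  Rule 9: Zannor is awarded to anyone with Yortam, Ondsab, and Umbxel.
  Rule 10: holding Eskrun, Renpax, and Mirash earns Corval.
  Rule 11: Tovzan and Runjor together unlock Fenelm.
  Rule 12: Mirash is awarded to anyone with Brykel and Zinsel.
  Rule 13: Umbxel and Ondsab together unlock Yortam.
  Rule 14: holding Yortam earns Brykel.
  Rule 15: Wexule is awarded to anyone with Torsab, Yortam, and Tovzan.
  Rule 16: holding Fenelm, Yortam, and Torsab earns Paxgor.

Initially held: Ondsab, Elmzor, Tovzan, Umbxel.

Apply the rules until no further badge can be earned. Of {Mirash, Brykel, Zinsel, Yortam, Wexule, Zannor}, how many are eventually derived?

6

With Ondsab and Elmzor, Renpax is earned (Rule 7).
With Umbxel and Ondsab, Yortam is earned (Rule 13).
With Yortam, Ondsab, and Umbxel, Zannor is earned (Rule 9).
With Yortam, Brykel is earned (Rule 14).
With Brykel, Renpax, and Elmzor, Zinsel is earned (Rule 8).
With Brykel and Zinsel, Mirash is earned (Rule 12).
With Ondsab, Tovzan, and Zinsel, Torsab is earned (Rule 5).
With Torsab, Yortam, and Tovzan, Wexule is earned (Rule 15).
Mirash: reached.
Brykel: reached.
Zinsel: reached.
Yortam: reached.
Wexule: reached.
Zannor: reached.
All 6 are reached.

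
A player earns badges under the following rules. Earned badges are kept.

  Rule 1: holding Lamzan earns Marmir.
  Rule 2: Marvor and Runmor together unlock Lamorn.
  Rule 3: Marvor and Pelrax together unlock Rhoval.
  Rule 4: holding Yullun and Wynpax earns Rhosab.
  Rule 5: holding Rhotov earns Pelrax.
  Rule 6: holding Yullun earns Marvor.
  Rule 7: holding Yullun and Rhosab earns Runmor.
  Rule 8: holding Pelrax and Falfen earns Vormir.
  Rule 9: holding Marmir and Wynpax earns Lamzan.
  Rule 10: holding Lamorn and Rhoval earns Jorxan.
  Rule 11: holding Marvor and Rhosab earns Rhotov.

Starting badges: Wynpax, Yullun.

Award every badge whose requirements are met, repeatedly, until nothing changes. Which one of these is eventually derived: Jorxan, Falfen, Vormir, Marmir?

Jorxan

With Yullun and Wynpax, Rhosab is earned (Rule 4).
With Yullun, Marvor is earned (Rule 6).
With Yullun and Rhosab, Runmor is earned (Rule 7).
With Marvor and Rhosab, Rhotov is earned (Rule 11).
With Rhotov, Pelrax is earned (Rule 5).
With Marvor and Runmor, Lamorn is earned (Rule 2).
With Marvor and Pelrax, Rhoval is earned (Rule 3).
With Lamorn and Rhoval, Jorxan is earned (Rule 10).
Marmir would need Lamzan (Rule 1), but Lamzan is never earned. No rule produces Falfen, and it is not given. Vormir would need Pelrax and Falfen (Rule 8), but Falfen is never earned.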